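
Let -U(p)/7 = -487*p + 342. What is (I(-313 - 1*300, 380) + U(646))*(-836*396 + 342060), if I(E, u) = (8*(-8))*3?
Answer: 24204706512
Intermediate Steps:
I(E, u) = -192 (I(E, u) = -64*3 = -192)
U(p) = -2394 + 3409*p (U(p) = -7*(-487*p + 342) = -7*(342 - 487*p) = -2394 + 3409*p)
(I(-313 - 1*300, 380) + U(646))*(-836*396 + 342060) = (-192 + (-2394 + 3409*646))*(-836*396 + 342060) = (-192 + (-2394 + 2202214))*(-331056 + 342060) = (-192 + 2199820)*11004 = 2199628*11004 = 24204706512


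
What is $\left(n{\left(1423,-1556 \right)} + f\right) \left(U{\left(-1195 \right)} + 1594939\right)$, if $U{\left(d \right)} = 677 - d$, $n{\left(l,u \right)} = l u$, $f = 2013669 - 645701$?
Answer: $-1351253404420$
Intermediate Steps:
$f = 1367968$ ($f = 2013669 - 645701 = 1367968$)
$\left(n{\left(1423,-1556 \right)} + f\right) \left(U{\left(-1195 \right)} + 1594939\right) = \left(1423 \left(-1556\right) + 1367968\right) \left(\left(677 - -1195\right) + 1594939\right) = \left(-2214188 + 1367968\right) \left(\left(677 + 1195\right) + 1594939\right) = - 846220 \left(1872 + 1594939\right) = \left(-846220\right) 1596811 = -1351253404420$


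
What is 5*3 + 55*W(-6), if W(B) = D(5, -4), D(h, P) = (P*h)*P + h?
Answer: 4690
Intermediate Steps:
D(h, P) = h + h*P² (D(h, P) = h*P² + h = h + h*P²)
W(B) = 85 (W(B) = 5*(1 + (-4)²) = 5*(1 + 16) = 5*17 = 85)
5*3 + 55*W(-6) = 5*3 + 55*85 = 15 + 4675 = 4690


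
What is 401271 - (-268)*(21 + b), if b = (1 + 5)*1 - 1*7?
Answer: 406631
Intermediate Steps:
b = -1 (b = 6*1 - 7 = 6 - 7 = -1)
401271 - (-268)*(21 + b) = 401271 - (-268)*(21 - 1) = 401271 - (-268)*20 = 401271 - 1*(-5360) = 401271 + 5360 = 406631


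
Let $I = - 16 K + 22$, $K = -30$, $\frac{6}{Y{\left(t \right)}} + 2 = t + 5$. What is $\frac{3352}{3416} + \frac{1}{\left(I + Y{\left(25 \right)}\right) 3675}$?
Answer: $\frac{220949297}{225167775} \approx 0.98127$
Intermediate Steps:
$Y{\left(t \right)} = \frac{6}{3 + t}$ ($Y{\left(t \right)} = \frac{6}{-2 + \left(t + 5\right)} = \frac{6}{-2 + \left(5 + t\right)} = \frac{6}{3 + t}$)
$I = 502$ ($I = \left(-16\right) \left(-30\right) + 22 = 480 + 22 = 502$)
$\frac{3352}{3416} + \frac{1}{\left(I + Y{\left(25 \right)}\right) 3675} = \frac{3352}{3416} + \frac{1}{\left(502 + \frac{6}{3 + 25}\right) 3675} = 3352 \cdot \frac{1}{3416} + \frac{1}{502 + \frac{6}{28}} \cdot \frac{1}{3675} = \frac{419}{427} + \frac{1}{502 + 6 \cdot \frac{1}{28}} \cdot \frac{1}{3675} = \frac{419}{427} + \frac{1}{502 + \frac{3}{14}} \cdot \frac{1}{3675} = \frac{419}{427} + \frac{1}{\frac{7031}{14}} \cdot \frac{1}{3675} = \frac{419}{427} + \frac{14}{7031} \cdot \frac{1}{3675} = \frac{419}{427} + \frac{2}{3691275} = \frac{220949297}{225167775}$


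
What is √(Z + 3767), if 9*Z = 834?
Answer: √34737/3 ≈ 62.126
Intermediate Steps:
Z = 278/3 (Z = (⅑)*834 = 278/3 ≈ 92.667)
√(Z + 3767) = √(278/3 + 3767) = √(11579/3) = √34737/3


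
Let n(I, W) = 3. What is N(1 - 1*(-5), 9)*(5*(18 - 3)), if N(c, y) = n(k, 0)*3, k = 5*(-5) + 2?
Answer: 675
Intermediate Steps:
k = -23 (k = -25 + 2 = -23)
N(c, y) = 9 (N(c, y) = 3*3 = 9)
N(1 - 1*(-5), 9)*(5*(18 - 3)) = 9*(5*(18 - 3)) = 9*(5*15) = 9*75 = 675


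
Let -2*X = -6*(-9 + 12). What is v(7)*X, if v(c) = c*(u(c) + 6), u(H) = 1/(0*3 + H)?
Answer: 387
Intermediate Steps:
X = 9 (X = -(-3)*(-9 + 12) = -(-3)*3 = -½*(-18) = 9)
u(H) = 1/H (u(H) = 1/(0 + H) = 1/H)
v(c) = c*(6 + 1/c) (v(c) = c*(1/c + 6) = c*(6 + 1/c))
v(7)*X = (1 + 6*7)*9 = (1 + 42)*9 = 43*9 = 387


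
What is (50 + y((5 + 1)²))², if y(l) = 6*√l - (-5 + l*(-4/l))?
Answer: 9025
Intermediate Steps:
y(l) = 9 + 6*√l (y(l) = 6*√l - (-5 - 4) = 6*√l - 1*(-9) = 6*√l + 9 = 9 + 6*√l)
(50 + y((5 + 1)²))² = (50 + (9 + 6*√((5 + 1)²)))² = (50 + (9 + 6*√(6²)))² = (50 + (9 + 6*√36))² = (50 + (9 + 6*6))² = (50 + (9 + 36))² = (50 + 45)² = 95² = 9025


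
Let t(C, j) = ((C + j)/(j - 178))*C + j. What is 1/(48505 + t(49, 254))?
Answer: 76/3720531 ≈ 2.0427e-5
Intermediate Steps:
t(C, j) = j + C*(C + j)/(-178 + j) (t(C, j) = ((C + j)/(-178 + j))*C + j = C*(C + j)/(-178 + j) + j = j + C*(C + j)/(-178 + j))
1/(48505 + t(49, 254)) = 1/(48505 + (49² + 254² - 178*254 + 49*254)/(-178 + 254)) = 1/(48505 + (2401 + 64516 - 45212 + 12446)/76) = 1/(48505 + (1/76)*34151) = 1/(48505 + 34151/76) = 1/(3720531/76) = 76/3720531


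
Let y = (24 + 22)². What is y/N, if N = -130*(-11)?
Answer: 1058/715 ≈ 1.4797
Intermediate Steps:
N = 1430
y = 2116 (y = 46² = 2116)
y/N = 2116/1430 = 2116*(1/1430) = 1058/715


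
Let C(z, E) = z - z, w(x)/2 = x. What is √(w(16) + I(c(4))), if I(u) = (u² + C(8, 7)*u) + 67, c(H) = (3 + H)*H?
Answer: √883 ≈ 29.715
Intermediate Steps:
w(x) = 2*x
C(z, E) = 0
c(H) = H*(3 + H)
I(u) = 67 + u² (I(u) = (u² + 0*u) + 67 = (u² + 0) + 67 = u² + 67 = 67 + u²)
√(w(16) + I(c(4))) = √(2*16 + (67 + (4*(3 + 4))²)) = √(32 + (67 + (4*7)²)) = √(32 + (67 + 28²)) = √(32 + (67 + 784)) = √(32 + 851) = √883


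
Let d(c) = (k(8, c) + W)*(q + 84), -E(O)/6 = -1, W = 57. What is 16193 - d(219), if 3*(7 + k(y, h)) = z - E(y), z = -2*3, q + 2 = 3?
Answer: 12283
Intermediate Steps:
q = 1 (q = -2 + 3 = 1)
E(O) = 6 (E(O) = -6*(-1) = 6)
z = -6
k(y, h) = -11 (k(y, h) = -7 + (-6 - 1*6)/3 = -7 + (-6 - 6)/3 = -7 + (⅓)*(-12) = -7 - 4 = -11)
d(c) = 3910 (d(c) = (-11 + 57)*(1 + 84) = 46*85 = 3910)
16193 - d(219) = 16193 - 1*3910 = 16193 - 3910 = 12283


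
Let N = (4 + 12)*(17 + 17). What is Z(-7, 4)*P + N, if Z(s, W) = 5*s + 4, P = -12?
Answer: 916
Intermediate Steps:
Z(s, W) = 4 + 5*s
N = 544 (N = 16*34 = 544)
Z(-7, 4)*P + N = (4 + 5*(-7))*(-12) + 544 = (4 - 35)*(-12) + 544 = -31*(-12) + 544 = 372 + 544 = 916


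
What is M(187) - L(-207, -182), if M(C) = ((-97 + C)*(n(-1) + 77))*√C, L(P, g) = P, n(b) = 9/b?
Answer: 207 + 6120*√187 ≈ 83897.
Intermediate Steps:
M(C) = √C*(-6596 + 68*C) (M(C) = ((-97 + C)*(9/(-1) + 77))*√C = ((-97 + C)*(9*(-1) + 77))*√C = ((-97 + C)*(-9 + 77))*√C = ((-97 + C)*68)*√C = (-6596 + 68*C)*√C = √C*(-6596 + 68*C))
M(187) - L(-207, -182) = 68*√187*(-97 + 187) - 1*(-207) = 68*√187*90 + 207 = 6120*√187 + 207 = 207 + 6120*√187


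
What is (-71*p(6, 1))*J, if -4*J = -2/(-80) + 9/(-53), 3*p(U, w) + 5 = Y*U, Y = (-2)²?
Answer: -414143/25440 ≈ -16.279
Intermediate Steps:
Y = 4
p(U, w) = -5/3 + 4*U/3 (p(U, w) = -5/3 + (4*U)/3 = -5/3 + 4*U/3)
J = 307/8480 (J = -(-2/(-80) + 9/(-53))/4 = -(-2*(-1/80) + 9*(-1/53))/4 = -(1/40 - 9/53)/4 = -¼*(-307/2120) = 307/8480 ≈ 0.036203)
(-71*p(6, 1))*J = -71*(-5/3 + (4/3)*6)*(307/8480) = -71*(-5/3 + 8)*(307/8480) = -71*19/3*(307/8480) = -1349/3*307/8480 = -414143/25440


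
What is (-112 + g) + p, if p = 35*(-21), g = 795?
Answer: -52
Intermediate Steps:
p = -735
(-112 + g) + p = (-112 + 795) - 735 = 683 - 735 = -52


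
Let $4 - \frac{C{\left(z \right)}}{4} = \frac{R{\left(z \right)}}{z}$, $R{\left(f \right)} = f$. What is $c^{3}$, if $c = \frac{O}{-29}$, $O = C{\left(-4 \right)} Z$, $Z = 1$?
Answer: $- \frac{1728}{24389} \approx -0.070852$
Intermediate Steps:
$C{\left(z \right)} = 12$ ($C{\left(z \right)} = 16 - 4 \frac{z}{z} = 16 - 4 = 12$)
$O = 12$ ($O = 12 \cdot 1 = 12$)
$c = - \frac{12}{29}$ ($c = \frac{1}{-29} \cdot 12 = \left(- \frac{1}{29}\right) 12 = - \frac{12}{29} \approx -0.41379$)
$c^{3} = \left(- \frac{12}{29}\right)^{3} = - \frac{1728}{24389}$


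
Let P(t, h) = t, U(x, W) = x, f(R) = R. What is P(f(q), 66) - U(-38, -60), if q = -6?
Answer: 32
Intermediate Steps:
P(f(q), 66) - U(-38, -60) = -6 - 1*(-38) = -6 + 38 = 32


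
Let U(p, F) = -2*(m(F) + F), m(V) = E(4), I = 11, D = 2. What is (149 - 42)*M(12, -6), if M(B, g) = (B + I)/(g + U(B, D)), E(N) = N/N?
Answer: -2461/12 ≈ -205.08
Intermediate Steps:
E(N) = 1
m(V) = 1
U(p, F) = -2 - 2*F (U(p, F) = -2*(1 + F) = -2 - 2*F)
M(B, g) = (11 + B)/(-6 + g) (M(B, g) = (B + 11)/(g + (-2 - 2*2)) = (11 + B)/(g + (-2 - 4)) = (11 + B)/(g - 6) = (11 + B)/(-6 + g))
(149 - 42)*M(12, -6) = (149 - 42)*((11 + 12)/(-6 - 6)) = 107*(23/(-12)) = 107*(-1/12*23) = 107*(-23/12) = -2461/12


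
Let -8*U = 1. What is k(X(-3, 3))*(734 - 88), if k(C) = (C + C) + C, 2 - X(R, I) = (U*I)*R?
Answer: 6783/4 ≈ 1695.8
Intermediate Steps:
U = -⅛ (U = -⅛*1 = -⅛ ≈ -0.12500)
X(R, I) = 2 + I*R/8 (X(R, I) = 2 - (-I/8)*R = 2 - (-1)*I*R/8 = 2 + I*R/8)
k(C) = 3*C (k(C) = 2*C + C = 3*C)
k(X(-3, 3))*(734 - 88) = (3*(2 + (⅛)*3*(-3)))*(734 - 88) = (3*(2 - 9/8))*646 = (3*(7/8))*646 = (21/8)*646 = 6783/4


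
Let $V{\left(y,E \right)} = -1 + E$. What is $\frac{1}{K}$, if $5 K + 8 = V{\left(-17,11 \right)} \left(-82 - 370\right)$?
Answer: $- \frac{5}{4528} \approx -0.0011042$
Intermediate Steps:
$K = - \frac{4528}{5}$ ($K = - \frac{8}{5} + \frac{\left(-1 + 11\right) \left(-82 - 370\right)}{5} = - \frac{8}{5} + \frac{10 \left(-452\right)}{5} = - \frac{8}{5} + \frac{1}{5} \left(-4520\right) = - \frac{8}{5} - 904 = - \frac{4528}{5} \approx -905.6$)
$\frac{1}{K} = \frac{1}{- \frac{4528}{5}} = - \frac{5}{4528}$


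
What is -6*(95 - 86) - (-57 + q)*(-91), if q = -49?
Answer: -9700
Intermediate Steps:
-6*(95 - 86) - (-57 + q)*(-91) = -6*(95 - 86) - (-57 - 49)*(-91) = -6*9 - (-106)*(-91) = -54 - 1*9646 = -54 - 9646 = -9700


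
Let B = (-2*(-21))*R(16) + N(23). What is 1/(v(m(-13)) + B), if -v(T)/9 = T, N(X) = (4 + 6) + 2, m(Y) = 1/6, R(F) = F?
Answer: 2/1365 ≈ 0.0014652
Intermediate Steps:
m(Y) = ⅙
N(X) = 12 (N(X) = 10 + 2 = 12)
v(T) = -9*T
B = 684 (B = -2*(-21)*16 + 12 = 42*16 + 12 = 672 + 12 = 684)
1/(v(m(-13)) + B) = 1/(-9*⅙ + 684) = 1/(-3/2 + 684) = 1/(1365/2) = 2/1365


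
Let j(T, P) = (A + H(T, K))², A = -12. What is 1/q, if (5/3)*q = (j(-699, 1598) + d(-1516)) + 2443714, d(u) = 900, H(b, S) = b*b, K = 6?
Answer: 1/143232993321 ≈ 6.9816e-12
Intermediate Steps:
H(b, S) = b²
j(T, P) = (-12 + T²)²
q = 143232993321 (q = 3*(((-12 + (-699)²)² + 900) + 2443714)/5 = 3*(((-12 + 488601)² + 900) + 2443714)/5 = 3*((488589² + 900) + 2443714)/5 = 3*((238719210921 + 900) + 2443714)/5 = 3*(238719211821 + 2443714)/5 = (⅗)*238721655535 = 143232993321)
1/q = 1/143232993321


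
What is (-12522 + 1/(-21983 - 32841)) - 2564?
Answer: -827074865/54824 ≈ -15086.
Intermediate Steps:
(-12522 + 1/(-21983 - 32841)) - 2564 = (-12522 + 1/(-54824)) - 2564 = (-12522 - 1/54824) - 2564 = -686506129/54824 - 2564 = -827074865/54824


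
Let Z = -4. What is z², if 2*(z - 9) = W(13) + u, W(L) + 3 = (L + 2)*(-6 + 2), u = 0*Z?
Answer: 2025/4 ≈ 506.25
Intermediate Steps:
u = 0 (u = 0*(-4) = 0)
W(L) = -11 - 4*L (W(L) = -3 + (L + 2)*(-6 + 2) = -3 + (2 + L)*(-4) = -3 + (-8 - 4*L) = -11 - 4*L)
z = -45/2 (z = 9 + ((-11 - 4*13) + 0)/2 = 9 + ((-11 - 52) + 0)/2 = 9 + (-63 + 0)/2 = 9 + (½)*(-63) = 9 - 63/2 = -45/2 ≈ -22.500)
z² = (-45/2)² = 2025/4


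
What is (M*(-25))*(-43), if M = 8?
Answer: 8600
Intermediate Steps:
(M*(-25))*(-43) = (8*(-25))*(-43) = -200*(-43) = 8600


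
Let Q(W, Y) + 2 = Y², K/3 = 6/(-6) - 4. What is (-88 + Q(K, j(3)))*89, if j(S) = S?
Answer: -7209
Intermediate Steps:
K = -15 (K = 3*(6/(-6) - 4) = 3*(6*(-⅙) - 4) = 3*(-1 - 4) = 3*(-5) = -15)
Q(W, Y) = -2 + Y²
(-88 + Q(K, j(3)))*89 = (-88 + (-2 + 3²))*89 = (-88 + (-2 + 9))*89 = (-88 + 7)*89 = -81*89 = -7209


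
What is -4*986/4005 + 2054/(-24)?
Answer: -1386821/16020 ≈ -86.568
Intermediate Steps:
-4*986/4005 + 2054/(-24) = -3944*1/4005 + 2054*(-1/24) = -3944/4005 - 1027/12 = -1386821/16020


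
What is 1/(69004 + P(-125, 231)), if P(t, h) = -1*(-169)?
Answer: 1/69173 ≈ 1.4457e-5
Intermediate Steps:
P(t, h) = 169
1/(69004 + P(-125, 231)) = 1/(69004 + 169) = 1/69173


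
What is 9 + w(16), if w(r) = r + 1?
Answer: 26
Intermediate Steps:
w(r) = 1 + r
9 + w(16) = 9 + (1 + 16) = 9 + 17 = 26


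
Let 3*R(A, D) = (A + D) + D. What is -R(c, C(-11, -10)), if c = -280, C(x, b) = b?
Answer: 100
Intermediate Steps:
R(A, D) = A/3 + 2*D/3 (R(A, D) = ((A + D) + D)/3 = (A + 2*D)/3 = A/3 + 2*D/3)
-R(c, C(-11, -10)) = -((⅓)*(-280) + (⅔)*(-10)) = -(-280/3 - 20/3) = -1*(-100) = 100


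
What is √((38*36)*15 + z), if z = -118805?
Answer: I*√98285 ≈ 313.5*I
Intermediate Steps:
√((38*36)*15 + z) = √((38*36)*15 - 118805) = √(1368*15 - 118805) = √(20520 - 118805) = √(-98285) = I*√98285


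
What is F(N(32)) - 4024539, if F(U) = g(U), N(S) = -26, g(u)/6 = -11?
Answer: -4024605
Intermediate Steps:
g(u) = -66 (g(u) = 6*(-11) = -66)
F(U) = -66
F(N(32)) - 4024539 = -66 - 4024539 = -4024605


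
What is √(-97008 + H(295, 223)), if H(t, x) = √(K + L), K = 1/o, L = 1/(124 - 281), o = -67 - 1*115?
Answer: √(-79204458959808 + 28574*I*√9686586)/28574 ≈ 0.00017486 + 311.46*I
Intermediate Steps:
o = -182 (o = -67 - 115 = -182)
L = -1/157 (L = 1/(-157) = -1/157 ≈ -0.0063694)
K = -1/182 (K = 1/(-182) = -1/182 ≈ -0.0054945)
H(t, x) = I*√9686586/28574 (H(t, x) = √(-1/182 - 1/157) = √(-339/28574) = I*√9686586/28574)
√(-97008 + H(295, 223)) = √(-97008 + I*√9686586/28574)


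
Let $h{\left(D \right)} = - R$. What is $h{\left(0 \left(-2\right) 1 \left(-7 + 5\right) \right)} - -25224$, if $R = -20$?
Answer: $25244$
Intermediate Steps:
$h{\left(D \right)} = 20$ ($h{\left(D \right)} = \left(-1\right) \left(-20\right) = 20$)
$h{\left(0 \left(-2\right) 1 \left(-7 + 5\right) \right)} - -25224 = 20 - -25224 = 20 + 25224 = 25244$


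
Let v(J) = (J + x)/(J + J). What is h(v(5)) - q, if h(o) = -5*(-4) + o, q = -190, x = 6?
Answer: 2111/10 ≈ 211.10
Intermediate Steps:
v(J) = (6 + J)/(2*J) (v(J) = (J + 6)/(J + J) = (6 + J)/((2*J)) = (6 + J)*(1/(2*J)) = (6 + J)/(2*J))
h(o) = 20 + o
h(v(5)) - q = (20 + (½)*(6 + 5)/5) - 1*(-190) = (20 + (½)*(⅕)*11) + 190 = (20 + 11/10) + 190 = 211/10 + 190 = 2111/10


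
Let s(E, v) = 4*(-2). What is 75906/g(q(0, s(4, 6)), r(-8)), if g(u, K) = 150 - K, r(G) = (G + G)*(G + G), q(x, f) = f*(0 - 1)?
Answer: -37953/53 ≈ -716.09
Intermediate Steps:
s(E, v) = -8
q(x, f) = -f (q(x, f) = f*(-1) = -f)
r(G) = 4*G² (r(G) = (2*G)*(2*G) = 4*G²)
75906/g(q(0, s(4, 6)), r(-8)) = 75906/(150 - 4*(-8)²) = 75906/(150 - 4*64) = 75906/(150 - 1*256) = 75906/(150 - 256) = 75906/(-106) = 75906*(-1/106) = -37953/53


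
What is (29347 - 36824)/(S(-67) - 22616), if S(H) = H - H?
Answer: 7477/22616 ≈ 0.33061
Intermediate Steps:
S(H) = 0
(29347 - 36824)/(S(-67) - 22616) = (29347 - 36824)/(0 - 22616) = -7477/(-22616) = -7477*(-1/22616) = 7477/22616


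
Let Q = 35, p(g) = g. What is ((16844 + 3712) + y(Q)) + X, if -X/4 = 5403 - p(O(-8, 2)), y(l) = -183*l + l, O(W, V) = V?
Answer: -7418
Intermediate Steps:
y(l) = -182*l
X = -21604 (X = -4*(5403 - 1*2) = -4*(5403 - 2) = -4*5401 = -21604)
((16844 + 3712) + y(Q)) + X = ((16844 + 3712) - 182*35) - 21604 = (20556 - 6370) - 21604 = 14186 - 21604 = -7418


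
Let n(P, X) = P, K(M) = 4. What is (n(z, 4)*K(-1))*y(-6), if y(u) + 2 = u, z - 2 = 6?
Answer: -256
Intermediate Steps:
z = 8 (z = 2 + 6 = 8)
y(u) = -2 + u
(n(z, 4)*K(-1))*y(-6) = (8*4)*(-2 - 6) = 32*(-8) = -256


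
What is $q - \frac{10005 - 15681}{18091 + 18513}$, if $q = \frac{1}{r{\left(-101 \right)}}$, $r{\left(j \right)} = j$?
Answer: $\frac{134168}{924251} \approx 0.14516$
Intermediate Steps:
$q = - \frac{1}{101}$ ($q = \frac{1}{-101} = - \frac{1}{101} \approx -0.009901$)
$q - \frac{10005 - 15681}{18091 + 18513} = - \frac{1}{101} - \frac{10005 - 15681}{18091 + 18513} = - \frac{1}{101} - - \frac{5676}{36604} = - \frac{1}{101} - \left(-5676\right) \frac{1}{36604} = - \frac{1}{101} - - \frac{1419}{9151} = - \frac{1}{101} + \frac{1419}{9151} = \frac{134168}{924251}$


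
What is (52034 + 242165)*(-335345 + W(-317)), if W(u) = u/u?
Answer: -98657869456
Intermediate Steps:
W(u) = 1
(52034 + 242165)*(-335345 + W(-317)) = (52034 + 242165)*(-335345 + 1) = 294199*(-335344) = -98657869456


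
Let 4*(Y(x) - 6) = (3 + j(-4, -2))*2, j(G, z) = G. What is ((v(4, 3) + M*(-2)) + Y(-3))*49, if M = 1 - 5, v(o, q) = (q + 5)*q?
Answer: 3675/2 ≈ 1837.5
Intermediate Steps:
v(o, q) = q*(5 + q) (v(o, q) = (5 + q)*q = q*(5 + q))
M = -4
Y(x) = 11/2 (Y(x) = 6 + ((3 - 4)*2)/4 = 6 + (-1*2)/4 = 6 + (1/4)*(-2) = 6 - 1/2 = 11/2)
((v(4, 3) + M*(-2)) + Y(-3))*49 = ((3*(5 + 3) - 4*(-2)) + 11/2)*49 = ((3*8 + 8) + 11/2)*49 = ((24 + 8) + 11/2)*49 = (32 + 11/2)*49 = (75/2)*49 = 3675/2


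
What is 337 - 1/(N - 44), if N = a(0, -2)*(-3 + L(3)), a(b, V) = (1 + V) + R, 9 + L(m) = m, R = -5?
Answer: 3369/10 ≈ 336.90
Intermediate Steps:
L(m) = -9 + m
a(b, V) = -4 + V (a(b, V) = (1 + V) - 5 = -4 + V)
N = 54 (N = (-4 - 2)*(-3 + (-9 + 3)) = -6*(-3 - 6) = -6*(-9) = 54)
337 - 1/(N - 44) = 337 - 1/(54 - 44) = 337 - 1/10 = 3369/10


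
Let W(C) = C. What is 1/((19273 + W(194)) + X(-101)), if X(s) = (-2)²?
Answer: 1/19471 ≈ 5.1358e-5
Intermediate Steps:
X(s) = 4
1/((19273 + W(194)) + X(-101)) = 1/((19273 + 194) + 4) = 1/(19467 + 4) = 1/19471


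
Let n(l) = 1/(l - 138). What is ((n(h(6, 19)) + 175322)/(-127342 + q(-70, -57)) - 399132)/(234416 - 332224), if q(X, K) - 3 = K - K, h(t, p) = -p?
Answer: 275157361241/67427563696 ≈ 4.0808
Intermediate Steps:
q(X, K) = 3 (q(X, K) = 3 + (K - K) = 3 + 0 = 3)
n(l) = 1/(-138 + l)
((n(h(6, 19)) + 175322)/(-127342 + q(-70, -57)) - 399132)/(234416 - 332224) = ((1/(-138 - 1*19) + 175322)/(-127342 + 3) - 399132)/(234416 - 332224) = ((1/(-138 - 19) + 175322)/(-127339) - 399132)/(-97808) = ((1/(-157) + 175322)*(-1/127339) - 399132)*(-1/97808) = ((-1/157 + 175322)*(-1/127339) - 399132)*(-1/97808) = ((27525553/157)*(-1/127339) - 399132)*(-1/97808) = (-949157/689387 - 399132)*(-1/97808) = -275157361241/689387*(-1/97808) = 275157361241/67427563696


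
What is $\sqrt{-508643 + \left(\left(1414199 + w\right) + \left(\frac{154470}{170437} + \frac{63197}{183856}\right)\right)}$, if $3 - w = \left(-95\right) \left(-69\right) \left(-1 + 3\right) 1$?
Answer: $\frac{7 \sqrt{1117767118929148724820671}}{7833966268} \approx 944.7$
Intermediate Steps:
$w = -13107$ ($w = 3 - \left(-95\right) \left(-69\right) \left(-1 + 3\right) 1 = 3 - 6555 \cdot 2 \cdot 1 = 3 - 6555 \cdot 2 = 3 - 13110 = -13107$)
$\sqrt{-508643 + \left(\left(1414199 + w\right) + \left(\frac{154470}{170437} + \frac{63197}{183856}\right)\right)} = \sqrt{-508643 + \left(\left(1414199 - 13107\right) + \left(\frac{154470}{170437} + \frac{63197}{183856}\right)\right)} = \sqrt{-508643 + \left(1401092 + \left(154470 \cdot \frac{1}{170437} + 63197 \cdot \frac{1}{183856}\right)\right)} = \sqrt{-508643 + \left(1401092 + \left(\frac{154470}{170437} + \frac{63197}{183856}\right)\right)} = \sqrt{-508643 + \left(1401092 + \frac{39171343409}{31335865072}\right)} = \sqrt{-508643 + \frac{43904469036802033}{31335865072}} = \sqrt{\frac{27965700618984737}{31335865072}} = \frac{7 \sqrt{1117767118929148724820671}}{7833966268}$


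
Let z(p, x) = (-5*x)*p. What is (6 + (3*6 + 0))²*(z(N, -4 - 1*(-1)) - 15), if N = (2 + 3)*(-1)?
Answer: -51840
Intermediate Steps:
N = -5 (N = 5*(-1) = -5)
z(p, x) = -5*p*x
(6 + (3*6 + 0))²*(z(N, -4 - 1*(-1)) - 15) = (6 + (3*6 + 0))²*(-5*(-5)*(-4 - 1*(-1)) - 15) = (6 + (18 + 0))²*(-5*(-5)*(-4 + 1) - 15) = (6 + 18)²*(-5*(-5)*(-3) - 15) = 24²*(-75 - 15) = 576*(-90) = -51840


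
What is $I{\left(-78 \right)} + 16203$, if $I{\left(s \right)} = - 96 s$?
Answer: $23691$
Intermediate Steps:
$I{\left(-78 \right)} + 16203 = \left(-96\right) \left(-78\right) + 16203 = 7488 + 16203 = 23691$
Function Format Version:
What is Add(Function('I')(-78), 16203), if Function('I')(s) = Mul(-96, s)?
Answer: 23691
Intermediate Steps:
Add(Function('I')(-78), 16203) = Add(Mul(-96, -78), 16203) = Add(7488, 16203) = 23691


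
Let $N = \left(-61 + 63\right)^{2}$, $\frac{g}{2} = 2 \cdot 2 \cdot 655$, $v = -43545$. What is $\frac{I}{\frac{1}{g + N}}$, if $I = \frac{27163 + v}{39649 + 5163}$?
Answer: $- \frac{21476802}{11203} \approx -1917.1$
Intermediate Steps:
$g = 5240$ ($g = 2 \cdot 2 \cdot 2 \cdot 655 = 2 \cdot 4 \cdot 655 = 2 \cdot 2620 = 5240$)
$N = 4$ ($N = 2^{2} = 4$)
$I = - \frac{8191}{22406}$ ($I = \frac{27163 - 43545}{39649 + 5163} = - \frac{16382}{44812} = \left(-16382\right) \frac{1}{44812} = - \frac{8191}{22406} \approx -0.36557$)
$\frac{I}{\frac{1}{g + N}} = - \frac{8191}{22406 \frac{1}{5240 + 4}} = - \frac{8191}{22406 \cdot \frac{1}{5244}} = - \frac{8191 \frac{1}{\frac{1}{5244}}}{22406} = \left(- \frac{8191}{22406}\right) 5244 = - \frac{21476802}{11203}$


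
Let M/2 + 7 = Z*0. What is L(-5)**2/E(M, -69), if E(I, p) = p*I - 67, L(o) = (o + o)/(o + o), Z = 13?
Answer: 1/899 ≈ 0.0011123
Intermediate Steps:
L(o) = 1 (L(o) = (2*o)/((2*o)) = (2*o)*(1/(2*o)) = 1)
M = -14 (M = -14 + 2*(13*0) = -14 + 2*0 = -14 + 0 = -14)
E(I, p) = -67 + I*p (E(I, p) = I*p - 67 = -67 + I*p)
L(-5)**2/E(M, -69) = 1**2/(-67 - 14*(-69)) = 1/(-67 + 966) = 1/899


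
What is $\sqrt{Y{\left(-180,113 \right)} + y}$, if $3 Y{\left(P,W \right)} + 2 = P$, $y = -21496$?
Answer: $\frac{i \sqrt{194010}}{3} \approx 146.82 i$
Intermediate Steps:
$Y{\left(P,W \right)} = - \frac{2}{3} + \frac{P}{3}$
$\sqrt{Y{\left(-180,113 \right)} + y} = \sqrt{\left(- \frac{2}{3} + \frac{1}{3} \left(-180\right)\right) - 21496} = \sqrt{\left(- \frac{2}{3} - 60\right) - 21496} = \sqrt{- \frac{182}{3} - 21496} = \sqrt{- \frac{64670}{3}} = \frac{i \sqrt{194010}}{3}$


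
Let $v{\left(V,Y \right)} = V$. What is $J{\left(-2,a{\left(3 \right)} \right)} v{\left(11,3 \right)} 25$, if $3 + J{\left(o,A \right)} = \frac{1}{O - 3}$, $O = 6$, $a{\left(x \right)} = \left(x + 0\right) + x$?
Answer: $- \frac{2200}{3} \approx -733.33$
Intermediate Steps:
$a{\left(x \right)} = 2 x$ ($a{\left(x \right)} = x + x = 2 x$)
$J{\left(o,A \right)} = - \frac{8}{3}$ ($J{\left(o,A \right)} = -3 + \frac{1}{6 - 3} = -3 + \frac{1}{3} = - \frac{8}{3}$)
$J{\left(-2,a{\left(3 \right)} \right)} v{\left(11,3 \right)} 25 = \left(- \frac{8}{3}\right) 11 \cdot 25 = \left(- \frac{88}{3}\right) 25 = - \frac{2200}{3}$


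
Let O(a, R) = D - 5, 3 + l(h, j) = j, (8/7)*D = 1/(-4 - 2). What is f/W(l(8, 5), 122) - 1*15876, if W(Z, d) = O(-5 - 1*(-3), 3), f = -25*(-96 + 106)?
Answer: -3909372/247 ≈ -15827.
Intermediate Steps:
D = -7/48 (D = 7/(8*(-4 - 2)) = (7/8)/(-6) = (7/8)*(-⅙) = -7/48 ≈ -0.14583)
l(h, j) = -3 + j
f = -250 (f = -25*10 = -250)
O(a, R) = -247/48 (O(a, R) = -7/48 - 5 = -247/48)
W(Z, d) = -247/48
f/W(l(8, 5), 122) - 1*15876 = -250/(-247/48) - 1*15876 = -250*(-48/247) - 15876 = 12000/247 - 15876 = -3909372/247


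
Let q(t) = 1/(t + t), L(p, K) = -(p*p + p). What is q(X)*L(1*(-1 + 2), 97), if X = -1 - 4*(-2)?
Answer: -⅐ ≈ -0.14286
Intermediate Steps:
L(p, K) = -p - p² (L(p, K) = -(p² + p) = -(p + p²) = -p - p²)
X = 7 (X = -1 + 8 = 7)
q(t) = 1/(2*t)
q(X)*L(1*(-1 + 2), 97) = ((½)/7)*(-1*(-1 + 2)*(1 + 1*(-1 + 2))) = ((½)*(⅐))*(-1*1*(1 + 1*1)) = (-1*1*(1 + 1))/14 = (-1*1*2)/14 = (1/14)*(-2) = -⅐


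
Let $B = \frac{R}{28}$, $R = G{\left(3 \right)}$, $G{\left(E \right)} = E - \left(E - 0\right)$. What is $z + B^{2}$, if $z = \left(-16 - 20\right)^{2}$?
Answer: $1296$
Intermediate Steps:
$G{\left(E \right)} = 0$ ($G{\left(E \right)} = E - \left(E + 0\right) = E - E = 0$)
$R = 0$
$z = 1296$ ($z = \left(-36\right)^{2} = 1296$)
$B = 0$ ($B = \frac{0}{28} = 0 \cdot \frac{1}{28} = 0$)
$z + B^{2} = 1296 + 0^{2} = 1296 + 0 = 1296$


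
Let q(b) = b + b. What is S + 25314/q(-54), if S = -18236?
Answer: -332467/18 ≈ -18470.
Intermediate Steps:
q(b) = 2*b
S + 25314/q(-54) = -18236 + 25314/((2*(-54))) = -18236 + 25314/(-108) = -18236 + 25314*(-1/108) = -18236 - 4219/18 = -332467/18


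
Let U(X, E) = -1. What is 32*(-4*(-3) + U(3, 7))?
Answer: 352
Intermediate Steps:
32*(-4*(-3) + U(3, 7)) = 32*(-4*(-3) - 1) = 32*(12 - 1) = 32*11 = 352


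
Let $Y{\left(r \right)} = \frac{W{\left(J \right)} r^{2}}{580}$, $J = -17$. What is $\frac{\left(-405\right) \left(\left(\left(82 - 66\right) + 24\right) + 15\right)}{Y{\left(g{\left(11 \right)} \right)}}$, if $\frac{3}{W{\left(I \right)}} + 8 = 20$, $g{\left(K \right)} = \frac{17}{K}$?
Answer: $- \frac{6253038000}{289} \approx -2.1637 \cdot 10^{7}$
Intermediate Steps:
$W{\left(I \right)} = \frac{1}{4}$ ($W{\left(I \right)} = \frac{3}{-8 + 20} = \frac{3}{12} = 3 \cdot \frac{1}{12} = \frac{1}{4}$)
$Y{\left(r \right)} = \frac{r^{2}}{2320}$ ($Y{\left(r \right)} = \frac{\frac{1}{4} r^{2}}{580} = \frac{r^{2}}{4} \cdot \frac{1}{580} = \frac{r^{2}}{2320}$)
$\frac{\left(-405\right) \left(\left(\left(82 - 66\right) + 24\right) + 15\right)}{Y{\left(g{\left(11 \right)} \right)}} = \frac{\left(-405\right) \left(\left(\left(82 - 66\right) + 24\right) + 15\right)}{\frac{1}{2320} \left(\frac{17}{11}\right)^{2}} = \frac{\left(-405\right) \left(\left(16 + 24\right) + 15\right)}{\frac{1}{2320} \left(17 \cdot \frac{1}{11}\right)^{2}} = \frac{\left(-405\right) \left(40 + 15\right)}{\frac{1}{2320} \left(\frac{17}{11}\right)^{2}} = \frac{\left(-405\right) 55}{\frac{1}{2320} \cdot \frac{289}{121}} = - \frac{22275}{\frac{289}{280720}} = \left(-22275\right) \frac{280720}{289} = - \frac{6253038000}{289}$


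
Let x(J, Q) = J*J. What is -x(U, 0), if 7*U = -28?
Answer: -16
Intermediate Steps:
U = -4 (U = (⅐)*(-28) = -4)
x(J, Q) = J²
-x(U, 0) = -1*(-4)² = -1*16 = -16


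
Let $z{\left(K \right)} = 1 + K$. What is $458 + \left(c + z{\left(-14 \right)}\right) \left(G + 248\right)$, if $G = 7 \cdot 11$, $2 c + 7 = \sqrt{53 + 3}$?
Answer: $- \frac{9809}{2} + 325 \sqrt{14} \approx -3688.5$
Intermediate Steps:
$c = - \frac{7}{2} + \sqrt{14}$ ($c = - \frac{7}{2} + \frac{\sqrt{53 + 3}}{2} = - \frac{7}{2} + \frac{\sqrt{56}}{2} = - \frac{7}{2} + \frac{2 \sqrt{14}}{2} = - \frac{7}{2} + \sqrt{14} \approx 0.24166$)
$G = 77$
$458 + \left(c + z{\left(-14 \right)}\right) \left(G + 248\right) = 458 + \left(\left(- \frac{7}{2} + \sqrt{14}\right) + \left(1 - 14\right)\right) \left(77 + 248\right) = 458 + \left(\left(- \frac{7}{2} + \sqrt{14}\right) - 13\right) 325 = 458 + \left(- \frac{33}{2} + \sqrt{14}\right) 325 = 458 - \left(\frac{10725}{2} - 325 \sqrt{14}\right) = - \frac{9809}{2} + 325 \sqrt{14}$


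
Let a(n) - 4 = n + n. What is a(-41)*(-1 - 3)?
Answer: 312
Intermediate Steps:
a(n) = 4 + 2*n (a(n) = 4 + (n + n) = 4 + 2*n)
a(-41)*(-1 - 3) = (4 + 2*(-41))*(-1 - 3) = (4 - 82)*(-4) = -78*(-4) = 312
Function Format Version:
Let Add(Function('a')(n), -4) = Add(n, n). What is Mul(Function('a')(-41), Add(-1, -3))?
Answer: 312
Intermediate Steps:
Function('a')(n) = Add(4, Mul(2, n)) (Function('a')(n) = Add(4, Add(n, n)) = Add(4, Mul(2, n)))
Mul(Function('a')(-41), Add(-1, -3)) = Mul(Add(4, Mul(2, -41)), Add(-1, -3)) = Mul(Add(4, -82), -4) = Mul(-78, -4) = 312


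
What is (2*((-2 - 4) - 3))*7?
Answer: -126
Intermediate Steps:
(2*((-2 - 4) - 3))*7 = (2*(-6 - 3))*7 = (2*(-9))*7 = -18*7 = -126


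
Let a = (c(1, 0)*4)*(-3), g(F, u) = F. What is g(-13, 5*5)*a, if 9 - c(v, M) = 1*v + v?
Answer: 1092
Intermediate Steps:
c(v, M) = 9 - 2*v (c(v, M) = 9 - (1*v + v) = 9 - (v + v) = 9 - 2*v)
a = -84 (a = ((9 - 2*1)*4)*(-3) = ((9 - 2)*4)*(-3) = (7*4)*(-3) = 28*(-3) = -84)
g(-13, 5*5)*a = -13*(-84) = 1092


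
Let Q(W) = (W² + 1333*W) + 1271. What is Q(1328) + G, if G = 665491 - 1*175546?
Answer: 4025024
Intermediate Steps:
G = 489945 (G = 665491 - 175546 = 489945)
Q(W) = 1271 + W² + 1333*W
Q(1328) + G = (1271 + 1328² + 1333*1328) + 489945 = (1271 + 1763584 + 1770224) + 489945 = 3535079 + 489945 = 4025024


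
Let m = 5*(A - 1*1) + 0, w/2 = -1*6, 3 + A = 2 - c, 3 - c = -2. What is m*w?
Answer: 420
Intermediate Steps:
c = 5 (c = 3 - 1*(-2) = 3 + 2 = 5)
A = -6 (A = -3 + (2 - 1*5) = -3 + (2 - 5) = -3 - 3 = -6)
w = -12 (w = 2*(-1*6) = 2*(-6) = -12)
m = -35 (m = 5*(-6 - 1*1) + 0 = 5*(-6 - 1) + 0 = 5*(-7) + 0 = -35 + 0 = -35)
m*w = -35*(-12) = 420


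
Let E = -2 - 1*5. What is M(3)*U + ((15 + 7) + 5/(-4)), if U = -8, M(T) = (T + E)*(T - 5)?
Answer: -173/4 ≈ -43.250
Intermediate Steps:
E = -7 (E = -2 - 5 = -7)
M(T) = (-7 + T)*(-5 + T) (M(T) = (T - 7)*(T - 5) = (-7 + T)*(-5 + T))
M(3)*U + ((15 + 7) + 5/(-4)) = (35 + 3² - 12*3)*(-8) + ((15 + 7) + 5/(-4)) = (35 + 9 - 36)*(-8) + (22 + 5*(-¼)) = 8*(-8) + (22 - 5/4) = -64 + 83/4 = -173/4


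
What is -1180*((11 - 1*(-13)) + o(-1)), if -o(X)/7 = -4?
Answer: -61360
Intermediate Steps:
o(X) = 28 (o(X) = -7*(-4) = 28)
-1180*((11 - 1*(-13)) + o(-1)) = -1180*((11 - 1*(-13)) + 28) = -1180*((11 + 13) + 28) = -1180*(24 + 28) = -1180*52 = -61360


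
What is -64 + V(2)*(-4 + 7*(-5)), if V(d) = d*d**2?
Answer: -376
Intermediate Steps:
V(d) = d**3
-64 + V(2)*(-4 + 7*(-5)) = -64 + 2**3*(-4 + 7*(-5)) = -64 + 8*(-4 - 35) = -64 + 8*(-39) = -64 - 312 = -376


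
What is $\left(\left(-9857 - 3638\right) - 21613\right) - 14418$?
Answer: $-49526$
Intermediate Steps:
$\left(\left(-9857 - 3638\right) - 21613\right) - 14418 = \left(-13495 - 21613\right) - 14418 = -35108 - 14418 = -49526$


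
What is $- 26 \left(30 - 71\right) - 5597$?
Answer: $-4531$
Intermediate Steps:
$- 26 \left(30 - 71\right) - 5597 = \left(-26\right) \left(-41\right) - 5597 = 1066 - 5597 = -4531$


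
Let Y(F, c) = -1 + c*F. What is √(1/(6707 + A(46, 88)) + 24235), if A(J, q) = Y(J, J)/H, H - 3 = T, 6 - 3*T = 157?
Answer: √21690536230907193/946049 ≈ 155.68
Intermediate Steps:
T = -151/3 (T = 2 - ⅓*157 = 2 - 157/3 = -151/3 ≈ -50.333)
H = -142/3 (H = 3 - 151/3 = -142/3 ≈ -47.333)
Y(F, c) = -1 + F*c
A(J, q) = 3/142 - 3*J²/142 (A(J, q) = (-1 + J*J)/(-142/3) = (-1 + J²)*(-3/142) = 3/142 - 3*J²/142)
√(1/(6707 + A(46, 88)) + 24235) = √(1/(6707 + (3/142 - 3/142*46²)) + 24235) = √(1/(6707 + (3/142 - 3/142*2116)) + 24235) = √(1/(6707 + (3/142 - 3174/71)) + 24235) = √(1/(6707 - 6345/142) + 24235) = √(1/(946049/142) + 24235) = √(142/946049 + 24235) = √(22927497657/946049) = √21690536230907193/946049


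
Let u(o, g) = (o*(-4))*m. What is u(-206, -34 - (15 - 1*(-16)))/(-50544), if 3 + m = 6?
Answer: -103/2106 ≈ -0.048908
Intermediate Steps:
m = 3 (m = -3 + 6 = 3)
u(o, g) = -12*o (u(o, g) = (o*(-4))*3 = -4*o*3 = -12*o)
u(-206, -34 - (15 - 1*(-16)))/(-50544) = -12*(-206)/(-50544) = 2472*(-1/50544) = -103/2106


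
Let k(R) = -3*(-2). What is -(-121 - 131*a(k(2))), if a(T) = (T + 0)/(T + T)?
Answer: 373/2 ≈ 186.50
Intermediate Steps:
k(R) = 6
a(T) = ½ (a(T) = T/((2*T)) = T*(1/(2*T)) = ½)
-(-121 - 131*a(k(2))) = -(-121 - 131*½) = -(-121 - 131/2) = -1*(-373/2) = 373/2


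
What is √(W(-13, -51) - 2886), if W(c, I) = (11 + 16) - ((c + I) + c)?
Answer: I*√2782 ≈ 52.745*I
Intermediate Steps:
W(c, I) = 27 - I - 2*c (W(c, I) = 27 - ((I + c) + c) = 27 - (I + 2*c) = 27 + (-I - 2*c) = 27 - I - 2*c)
√(W(-13, -51) - 2886) = √((27 - 1*(-51) - 2*(-13)) - 2886) = √((27 + 51 + 26) - 2886) = √(104 - 2886) = √(-2782) = I*√2782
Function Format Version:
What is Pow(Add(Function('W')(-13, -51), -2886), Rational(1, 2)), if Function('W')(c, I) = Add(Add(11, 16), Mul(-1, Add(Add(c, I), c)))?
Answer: Mul(I, Pow(2782, Rational(1, 2))) ≈ Mul(52.745, I)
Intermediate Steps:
Function('W')(c, I) = Add(27, Mul(-1, I), Mul(-2, c)) (Function('W')(c, I) = Add(27, Mul(-1, Add(Add(I, c), c))) = Add(27, Mul(-1, Add(I, Mul(2, c)))) = Add(27, Add(Mul(-1, I), Mul(-2, c))) = Add(27, Mul(-1, I), Mul(-2, c)))
Pow(Add(Function('W')(-13, -51), -2886), Rational(1, 2)) = Pow(Add(Add(27, Mul(-1, -51), Mul(-2, -13)), -2886), Rational(1, 2)) = Pow(Add(Add(27, 51, 26), -2886), Rational(1, 2)) = Pow(Add(104, -2886), Rational(1, 2)) = Pow(-2782, Rational(1, 2)) = Mul(I, Pow(2782, Rational(1, 2)))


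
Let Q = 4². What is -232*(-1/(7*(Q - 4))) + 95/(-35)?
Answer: 1/21 ≈ 0.047619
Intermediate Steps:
Q = 16
-232*(-1/(7*(Q - 4))) + 95/(-35) = -232*(-1/(7*(16 - 4))) + 95/(-35) = -232/((-7*12)) + 95*(-1/35) = -232/(-84) - 19/7 = -232*(-1/84) - 19/7 = 58/21 - 19/7 = 1/21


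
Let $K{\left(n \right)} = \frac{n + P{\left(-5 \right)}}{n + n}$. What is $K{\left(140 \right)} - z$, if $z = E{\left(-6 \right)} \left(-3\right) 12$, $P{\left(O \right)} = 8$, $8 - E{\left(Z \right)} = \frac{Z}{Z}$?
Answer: $\frac{17677}{70} \approx 252.53$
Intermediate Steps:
$E{\left(Z \right)} = 7$ ($E{\left(Z \right)} = 8 - \frac{Z}{Z} = 8 - 1 = 7$)
$K{\left(n \right)} = \frac{8 + n}{2 n}$ ($K{\left(n \right)} = \frac{n + 8}{n + n} = \frac{8 + n}{2 n}$)
$z = -252$ ($z = 7 \left(-3\right) 12 = \left(-21\right) 12 = -252$)
$K{\left(140 \right)} - z = \frac{8 + 140}{2 \cdot 140} - -252 = \frac{1}{2} \cdot \frac{1}{140} \cdot 148 + 252 = \frac{37}{70} + 252 = \frac{17677}{70}$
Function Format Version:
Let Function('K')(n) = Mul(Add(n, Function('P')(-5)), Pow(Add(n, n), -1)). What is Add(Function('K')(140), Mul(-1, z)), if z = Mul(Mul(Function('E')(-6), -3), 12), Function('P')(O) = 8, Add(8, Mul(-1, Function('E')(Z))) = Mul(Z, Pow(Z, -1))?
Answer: Rational(17677, 70) ≈ 252.53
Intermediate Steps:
Function('E')(Z) = 7 (Function('E')(Z) = Add(8, Mul(-1, Mul(Z, Pow(Z, -1)))) = Add(8, Mul(-1, 1)) = Add(8, -1) = 7)
Function('K')(n) = Mul(Rational(1, 2), Pow(n, -1), Add(8, n)) (Function('K')(n) = Mul(Add(n, 8), Pow(Add(n, n), -1)) = Mul(Add(8, n), Pow(Mul(2, n), -1)) = Mul(Add(8, n), Mul(Rational(1, 2), Pow(n, -1))) = Mul(Rational(1, 2), Pow(n, -1), Add(8, n)))
z = -252 (z = Mul(Mul(7, -3), 12) = Mul(-21, 12) = -252)
Add(Function('K')(140), Mul(-1, z)) = Add(Mul(Rational(1, 2), Pow(140, -1), Add(8, 140)), Mul(-1, -252)) = Add(Mul(Rational(1, 2), Rational(1, 140), 148), 252) = Add(Rational(37, 70), 252) = Rational(17677, 70)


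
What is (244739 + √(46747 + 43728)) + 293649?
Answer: 538388 + 5*√3619 ≈ 5.3869e+5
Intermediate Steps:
(244739 + √(46747 + 43728)) + 293649 = (244739 + √90475) + 293649 = (244739 + 5*√3619) + 293649 = 538388 + 5*√3619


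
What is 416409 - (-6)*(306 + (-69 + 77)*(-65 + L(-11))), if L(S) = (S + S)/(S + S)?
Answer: 415173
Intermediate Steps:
L(S) = 1 (L(S) = (2*S)/((2*S)) = (2*S)*(1/(2*S)) = 1)
416409 - (-6)*(306 + (-69 + 77)*(-65 + L(-11))) = 416409 - (-6)*(306 + (-69 + 77)*(-65 + 1)) = 416409 - (-6)*(306 + 8*(-64)) = 416409 - (-6)*(306 - 512) = 416409 - (-6)*(-206) = 416409 - 1*1236 = 416409 - 1236 = 415173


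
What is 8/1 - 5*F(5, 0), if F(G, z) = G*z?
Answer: 8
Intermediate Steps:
8/1 - 5*F(5, 0) = 8/1 - 25*0 = 8*1 - 5*0 = 8 + 0 = 8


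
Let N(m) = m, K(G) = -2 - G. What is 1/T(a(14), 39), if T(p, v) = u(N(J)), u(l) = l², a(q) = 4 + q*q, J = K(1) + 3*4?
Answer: 1/81 ≈ 0.012346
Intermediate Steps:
J = 9 (J = (-2 - 1*1) + 3*4 = (-2 - 1) + 12 = -3 + 12 = 9)
a(q) = 4 + q²
T(p, v) = 81 (T(p, v) = 9² = 81)
1/T(a(14), 39) = 1/81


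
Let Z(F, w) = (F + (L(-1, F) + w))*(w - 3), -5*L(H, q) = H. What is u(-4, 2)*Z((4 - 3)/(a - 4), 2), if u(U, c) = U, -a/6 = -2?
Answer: 93/10 ≈ 9.3000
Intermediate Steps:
a = 12 (a = -6*(-2) = 12)
L(H, q) = -H/5
Z(F, w) = (-3 + w)*(⅕ + F + w) (Z(F, w) = (F + (-⅕*(-1) + w))*(w - 3) = (F + (⅕ + w))*(-3 + w) = (⅕ + F + w)*(-3 + w) = (-3 + w)*(⅕ + F + w))
u(-4, 2)*Z((4 - 3)/(a - 4), 2) = -4*(-⅗ + 2² - 3*(4 - 3)/(12 - 4) - 14/5*2 + ((4 - 3)/(12 - 4))*2) = -4*(-⅗ + 4 - 3/8 - 28/5 + (1/8)*2) = -4*(-⅗ + 4 - 3/8 - 28/5 + (1*(⅛))*2) = -4*(-⅗ + 4 - 3*⅛ - 28/5 + (⅛)*2) = -4*(-⅗ + 4 - 3/8 - 28/5 + ¼) = -4*(-93/40) = 93/10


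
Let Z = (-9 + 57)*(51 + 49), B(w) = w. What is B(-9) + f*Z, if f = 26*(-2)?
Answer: -249609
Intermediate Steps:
f = -52
Z = 4800 (Z = 48*100 = 4800)
B(-9) + f*Z = -9 - 52*4800 = -9 - 249600 = -249609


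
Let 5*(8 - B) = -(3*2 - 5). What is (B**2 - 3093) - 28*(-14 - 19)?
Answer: -52544/25 ≈ -2101.8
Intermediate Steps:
B = 41/5 (B = 8 - (-1)*(3*2 - 5)/5 = 8 - (-1)*(6 - 5)/5 = 8 - (-1)/5 = 8 - 1/5*(-1) = 8 + 1/5 = 41/5 ≈ 8.2000)
(B**2 - 3093) - 28*(-14 - 19) = ((41/5)**2 - 3093) - 28*(-14 - 19) = (1681/25 - 3093) - 28*(-33) = -75644/25 - 1*(-924) = -75644/25 + 924 = -52544/25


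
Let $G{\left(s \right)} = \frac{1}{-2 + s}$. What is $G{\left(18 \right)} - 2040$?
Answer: $- \frac{32639}{16} \approx -2039.9$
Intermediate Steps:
$G{\left(18 \right)} - 2040 = \frac{1}{-2 + 18} - 2040 = \frac{1}{16} - 2040 = - \frac{32639}{16}$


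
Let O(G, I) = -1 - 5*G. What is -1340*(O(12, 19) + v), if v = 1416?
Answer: -1815700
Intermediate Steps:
-1340*(O(12, 19) + v) = -1340*((-1 - 5*12) + 1416) = -1340*((-1 - 60) + 1416) = -1340*(-61 + 1416) = -1340*1355 = -1815700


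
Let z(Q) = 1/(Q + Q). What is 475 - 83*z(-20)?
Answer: 19083/40 ≈ 477.08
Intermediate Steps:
z(Q) = 1/(2*Q)
475 - 83*z(-20) = 475 - 83/(2*(-20)) = 475 - 83*(-1)/(2*20) = 475 - 83*(-1/40) = 475 + 83/40 = 19083/40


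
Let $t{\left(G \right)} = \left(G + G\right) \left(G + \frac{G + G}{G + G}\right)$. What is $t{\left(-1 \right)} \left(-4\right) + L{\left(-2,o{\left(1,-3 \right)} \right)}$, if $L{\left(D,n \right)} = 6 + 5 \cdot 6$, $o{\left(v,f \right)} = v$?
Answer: $36$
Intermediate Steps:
$L{\left(D,n \right)} = 36$ ($L{\left(D,n \right)} = 6 + 30 = 36$)
$t{\left(G \right)} = 2 G \left(1 + G\right)$ ($t{\left(G \right)} = 2 G \left(G + \frac{2 G}{2 G}\right) = 2 G \left(G + 2 G \frac{1}{2 G}\right) = 2 G \left(G + 1\right) = 2 G \left(1 + G\right)$)
$t{\left(-1 \right)} \left(-4\right) + L{\left(-2,o{\left(1,-3 \right)} \right)} = 2 \left(-1\right) \left(1 - 1\right) \left(-4\right) + 36 = 2 \left(-1\right) 0 \left(-4\right) + 36 = 0 \left(-4\right) + 36 = 0 + 36 = 36$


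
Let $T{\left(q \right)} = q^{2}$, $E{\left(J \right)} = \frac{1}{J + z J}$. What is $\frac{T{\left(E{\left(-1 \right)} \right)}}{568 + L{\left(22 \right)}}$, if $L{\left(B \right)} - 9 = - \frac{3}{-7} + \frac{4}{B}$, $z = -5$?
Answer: $\frac{77}{711616} \approx 0.0001082$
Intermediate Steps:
$L{\left(B \right)} = \frac{66}{7} + \frac{4}{B}$ ($L{\left(B \right)} = 9 + \left(- \frac{3}{-7} + \frac{4}{B}\right) = 9 + \left(\left(-3\right) \left(- \frac{1}{7}\right) + \frac{4}{B}\right) = 9 + \left(\frac{3}{7} + \frac{4}{B}\right) = \frac{66}{7} + \frac{4}{B}$)
$E{\left(J \right)} = - \frac{1}{4 J}$ ($E{\left(J \right)} = \frac{1}{J - 5 J} = \frac{1}{\left(-4\right) J} = - \frac{1}{4 J}$)
$\frac{T{\left(E{\left(-1 \right)} \right)}}{568 + L{\left(22 \right)}} = \frac{\left(- \frac{1}{4 \left(-1\right)}\right)^{2}}{568 + \left(\frac{66}{7} + \frac{4}{22}\right)} = \frac{\left(\left(- \frac{1}{4}\right) \left(-1\right)\right)^{2}}{568 + \left(\frac{66}{7} + 4 \cdot \frac{1}{22}\right)} = \frac{1}{\left(568 + \left(\frac{66}{7} + \frac{2}{11}\right)\right) 16} = \frac{1}{568 + \frac{740}{77}} \cdot \frac{1}{16} = \frac{1}{\frac{44476}{77}} \cdot \frac{1}{16} = \frac{77}{44476} \cdot \frac{1}{16} = \frac{77}{711616}$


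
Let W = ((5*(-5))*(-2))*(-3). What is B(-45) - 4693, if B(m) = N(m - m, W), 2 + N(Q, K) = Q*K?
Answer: -4695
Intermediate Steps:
W = -150 (W = -25*(-2)*(-3) = 50*(-3) = -150)
N(Q, K) = -2 + K*Q (N(Q, K) = -2 + Q*K = -2 + K*Q)
B(m) = -2 (B(m) = -2 - 150*(m - m) = -2 - 150*0 = -2 + 0 = -2)
B(-45) - 4693 = -2 - 4693 = -4695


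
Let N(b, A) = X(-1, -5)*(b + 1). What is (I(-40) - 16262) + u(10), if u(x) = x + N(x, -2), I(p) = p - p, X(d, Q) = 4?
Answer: -16208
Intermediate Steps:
I(p) = 0
N(b, A) = 4 + 4*b (N(b, A) = 4*(b + 1) = 4*(1 + b) = 4 + 4*b)
u(x) = 4 + 5*x (u(x) = x + (4 + 4*x) = 4 + 5*x)
(I(-40) - 16262) + u(10) = (0 - 16262) + (4 + 5*10) = -16262 + (4 + 50) = -16262 + 54 = -16208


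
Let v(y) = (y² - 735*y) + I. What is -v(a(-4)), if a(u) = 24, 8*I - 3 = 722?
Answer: 135787/8 ≈ 16973.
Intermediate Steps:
I = 725/8 (I = 3/8 + (⅛)*722 = 3/8 + 361/4 = 725/8 ≈ 90.625)
v(y) = 725/8 + y² - 735*y (v(y) = (y² - 735*y) + 725/8 = 725/8 + y² - 735*y)
-v(a(-4)) = -(725/8 + 24² - 735*24) = -(725/8 + 576 - 17640) = -1*(-135787/8) = 135787/8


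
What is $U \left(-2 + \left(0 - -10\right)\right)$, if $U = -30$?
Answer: $-240$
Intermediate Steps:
$U \left(-2 + \left(0 - -10\right)\right) = - 30 \left(-2 + \left(0 - -10\right)\right) = - 30 \left(-2 + \left(0 + 10\right)\right) = - 30 \left(-2 + 10\right) = \left(-30\right) 8 = -240$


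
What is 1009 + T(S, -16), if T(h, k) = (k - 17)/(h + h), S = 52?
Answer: 104903/104 ≈ 1008.7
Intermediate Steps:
T(h, k) = (-17 + k)/(2*h) (T(h, k) = (-17 + k)/((2*h)) = (-17 + k)*(1/(2*h)) = (-17 + k)/(2*h))
1009 + T(S, -16) = 1009 + (1/2)*(-17 - 16)/52 = 1009 + (1/2)*(1/52)*(-33) = 1009 - 33/104 = 104903/104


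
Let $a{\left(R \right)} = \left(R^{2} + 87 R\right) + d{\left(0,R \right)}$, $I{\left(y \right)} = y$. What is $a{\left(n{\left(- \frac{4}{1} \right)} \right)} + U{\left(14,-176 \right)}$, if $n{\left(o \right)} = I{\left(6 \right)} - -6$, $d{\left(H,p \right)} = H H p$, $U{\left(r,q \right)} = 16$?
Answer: $1204$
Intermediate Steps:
$d{\left(H,p \right)} = p H^{2}$ ($d{\left(H,p \right)} = H^{2} p = p H^{2}$)
$n{\left(o \right)} = 12$ ($n{\left(o \right)} = 6 - -6 = 6 + 6 = 12$)
$a{\left(R \right)} = R^{2} + 87 R$ ($a{\left(R \right)} = \left(R^{2} + 87 R\right) + R 0^{2} = \left(R^{2} + 87 R\right) + R 0 = \left(R^{2} + 87 R\right) + 0 = R^{2} + 87 R$)
$a{\left(n{\left(- \frac{4}{1} \right)} \right)} + U{\left(14,-176 \right)} = 12 \left(87 + 12\right) + 16 = 12 \cdot 99 + 16 = 1188 + 16 = 1204$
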